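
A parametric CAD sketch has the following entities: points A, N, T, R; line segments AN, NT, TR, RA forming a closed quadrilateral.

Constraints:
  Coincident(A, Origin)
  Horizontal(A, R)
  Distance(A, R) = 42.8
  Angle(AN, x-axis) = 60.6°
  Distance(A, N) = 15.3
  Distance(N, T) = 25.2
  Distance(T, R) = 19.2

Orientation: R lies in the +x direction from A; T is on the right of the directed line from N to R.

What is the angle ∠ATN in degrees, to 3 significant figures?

35.5°

A is at the origin; AR is horizontal with |AR| = 42.8 and R in +x, so R = (42.8, 0). AN runs at 60.6° with |AN| = 15.3, so N = (7.51, 13.3). T is determined by |NT| = 25.2 and |TR| = 19.2 together: it lies at the intersection of circle(N, 25.2) and circle(R, 19.2). With |NR| = 37.7, the foot of the radical line on NR is 22.4 from N and the perpendicular offset is √(25.2² − 22.4²) = 11.6. Taking the right-of-NR solution: T = (24.4, -5.40).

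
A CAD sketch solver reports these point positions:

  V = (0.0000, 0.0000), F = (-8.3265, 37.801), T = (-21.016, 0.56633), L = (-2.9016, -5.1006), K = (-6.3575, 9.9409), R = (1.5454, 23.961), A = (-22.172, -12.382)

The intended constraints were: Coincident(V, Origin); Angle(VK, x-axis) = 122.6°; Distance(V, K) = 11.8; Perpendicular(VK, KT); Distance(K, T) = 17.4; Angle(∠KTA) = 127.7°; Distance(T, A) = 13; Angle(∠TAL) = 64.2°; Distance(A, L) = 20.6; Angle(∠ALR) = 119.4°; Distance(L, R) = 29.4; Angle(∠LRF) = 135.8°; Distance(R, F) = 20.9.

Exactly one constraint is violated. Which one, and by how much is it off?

Distance(R, F) = 20.9 — off by 3.90.

V = (0.00, 0.00) ✓; VK at 122.6° ✓; |VK| = 11.80 ✓; ∠(VK, KT) = 90.00° ✓; |KT| = 17.40 ✓; ∠KTA = 127.7° ✓; |TA| = 13.00 ✓; ∠TAL = 64.20° ✓; |AL| = 20.60 ✓; ∠ALR = 119.4° ✓; |LR| = 29.40 ✓; ∠LRF = 135.8° ✓; |RF| = 17.00 ✗.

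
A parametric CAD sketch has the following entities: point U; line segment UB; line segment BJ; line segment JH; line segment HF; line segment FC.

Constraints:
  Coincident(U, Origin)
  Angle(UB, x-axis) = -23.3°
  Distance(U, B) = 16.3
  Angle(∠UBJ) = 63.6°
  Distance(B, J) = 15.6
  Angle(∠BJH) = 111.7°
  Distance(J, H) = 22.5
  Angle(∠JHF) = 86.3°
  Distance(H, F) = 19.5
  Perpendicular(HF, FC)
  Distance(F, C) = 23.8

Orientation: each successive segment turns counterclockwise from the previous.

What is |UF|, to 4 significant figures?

12.47

U is at the origin; UB runs at -23.3° with length 16.3, so B = (14.97, -6.447). ∠UBJ = 63.6° gives BJ at 93.10° from the x-axis; with |BJ| = 15.6, J = (14.13, 9.130). ∠BJH = 111.7° gives JH at 161.4° from the x-axis; with |JH| = 22.5, H = (-7.198, 16.31). ∠JHF = 86.3° gives HF at -104.9° from the x-axis; with |HF| = 19.5, F = (-12.21, -2.538). Then |UF| = |F − U| = 12.47.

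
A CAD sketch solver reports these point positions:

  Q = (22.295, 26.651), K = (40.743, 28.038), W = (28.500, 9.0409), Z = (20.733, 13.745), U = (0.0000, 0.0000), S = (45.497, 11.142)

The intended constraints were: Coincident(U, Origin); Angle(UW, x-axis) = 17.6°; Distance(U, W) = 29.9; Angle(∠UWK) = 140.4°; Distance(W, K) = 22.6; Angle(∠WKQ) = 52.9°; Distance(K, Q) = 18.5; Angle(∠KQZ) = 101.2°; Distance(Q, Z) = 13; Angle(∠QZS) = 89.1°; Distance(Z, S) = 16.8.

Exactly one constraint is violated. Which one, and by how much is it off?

Distance(Z, S) = 16.8 — off by 8.10.

U = (0.00, 0.00) ✓; UW at 17.60° ✓; |UW| = 29.90 ✓; ∠UWK = 140.4° ✓; |WK| = 22.60 ✓; ∠WKQ = 52.90° ✓; |KQ| = 18.50 ✓; ∠KQZ = 101.2° ✓; |QZ| = 13.00 ✓; ∠QZS = 89.10° ✓; |ZS| = 24.90 ✗.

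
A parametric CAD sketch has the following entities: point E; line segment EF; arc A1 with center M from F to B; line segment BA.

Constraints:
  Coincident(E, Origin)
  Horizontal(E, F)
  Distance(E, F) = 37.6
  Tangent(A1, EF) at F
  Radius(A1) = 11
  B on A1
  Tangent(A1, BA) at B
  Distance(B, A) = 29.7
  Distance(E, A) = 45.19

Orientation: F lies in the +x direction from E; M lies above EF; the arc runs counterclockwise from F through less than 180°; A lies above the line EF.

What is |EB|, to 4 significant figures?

48.87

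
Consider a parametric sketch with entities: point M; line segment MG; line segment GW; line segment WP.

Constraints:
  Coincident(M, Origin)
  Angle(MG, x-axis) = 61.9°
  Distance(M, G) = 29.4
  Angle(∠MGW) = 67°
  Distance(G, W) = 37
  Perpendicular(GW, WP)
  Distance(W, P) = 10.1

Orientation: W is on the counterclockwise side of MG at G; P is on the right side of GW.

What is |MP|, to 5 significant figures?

45.077

M is at the origin; MG runs at 61.9° with length 29.4, so G = 29.4·(cos 61.9°, sin 61.9°) = (13.848, 25.935). ∠MGW = 67.0°, so GW runs at 61.9° + (180° − 67.0°) = 174.90° from the x-axis; with |GW| = 37.0, W = G + 37.0·(cos 174.90°, sin 174.90°) = (-23.006, 29.224). GW ⟂ WP; with |WP| = 10.1 on the right of GW, P = W + 10.1·(0.088894, 0.99604) = (-22.108, 39.284). Then |MP| = |P − M| = 45.077.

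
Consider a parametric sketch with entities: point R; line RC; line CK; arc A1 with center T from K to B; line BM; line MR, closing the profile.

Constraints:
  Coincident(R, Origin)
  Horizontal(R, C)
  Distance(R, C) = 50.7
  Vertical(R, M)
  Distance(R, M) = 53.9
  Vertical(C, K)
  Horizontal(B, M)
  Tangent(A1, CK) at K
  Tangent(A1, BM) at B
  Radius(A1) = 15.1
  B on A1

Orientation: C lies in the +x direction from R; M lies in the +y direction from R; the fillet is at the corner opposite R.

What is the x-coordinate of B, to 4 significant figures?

35.60

R is at the origin; R and C share the same y with |RC| = 50.7 and C on the +x side, so C = (50.70, 0.000). R and M share the same x with |RM| = 53.9 and M on the +y side, so M = (0.000, 53.90). The virtual corner opposite R is at (50.70, 53.90). A1 meets CK tangentially, so TK is at right angles to CK and tangency of A1 to BM means the radius TB is perpendicular to BM, with radius 15.1, so the center T sits 15.1 in from both sides at T = (35.60, 38.80). That places the tangent points at K = (50.70, 38.80) on CK and B = (35.60, 53.90) on BM. So B.x = 35.60.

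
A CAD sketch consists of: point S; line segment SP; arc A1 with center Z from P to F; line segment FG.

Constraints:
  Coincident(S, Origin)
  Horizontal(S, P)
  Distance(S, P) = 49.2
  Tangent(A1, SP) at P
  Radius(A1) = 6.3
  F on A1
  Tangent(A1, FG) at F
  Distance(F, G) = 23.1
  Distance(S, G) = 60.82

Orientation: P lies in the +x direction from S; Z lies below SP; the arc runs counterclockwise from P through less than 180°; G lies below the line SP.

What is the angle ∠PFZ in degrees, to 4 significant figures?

32.89°

Checks: |ZF| = 6.300 ✓; ∠(ZF, FG) = 90.00° ✓; |FG| = 23.10 ✓; |SG| = 60.82 ✓.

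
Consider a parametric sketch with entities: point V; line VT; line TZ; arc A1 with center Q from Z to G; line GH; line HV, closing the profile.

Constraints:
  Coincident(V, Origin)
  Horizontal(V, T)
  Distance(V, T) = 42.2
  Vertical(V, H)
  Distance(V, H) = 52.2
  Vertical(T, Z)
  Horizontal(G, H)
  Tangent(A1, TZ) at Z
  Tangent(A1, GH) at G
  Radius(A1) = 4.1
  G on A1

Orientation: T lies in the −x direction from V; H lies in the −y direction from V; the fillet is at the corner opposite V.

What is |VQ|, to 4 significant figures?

61.36

V and H share the same x with |VH| = 52.2 and H on the −y side, so H = (0.000, -52.20). The virtual corner opposite V is at (-42.20, -52.20). Since A1 is tangent to TZ there, QZ ⟂ TZ and the tangent condition forces QG to be normal to GH, with radius 4.1, so the center Q sits 4.1 in from both sides at Q = (-38.10, -48.10). Then |VQ| = |Q − V| = 61.36.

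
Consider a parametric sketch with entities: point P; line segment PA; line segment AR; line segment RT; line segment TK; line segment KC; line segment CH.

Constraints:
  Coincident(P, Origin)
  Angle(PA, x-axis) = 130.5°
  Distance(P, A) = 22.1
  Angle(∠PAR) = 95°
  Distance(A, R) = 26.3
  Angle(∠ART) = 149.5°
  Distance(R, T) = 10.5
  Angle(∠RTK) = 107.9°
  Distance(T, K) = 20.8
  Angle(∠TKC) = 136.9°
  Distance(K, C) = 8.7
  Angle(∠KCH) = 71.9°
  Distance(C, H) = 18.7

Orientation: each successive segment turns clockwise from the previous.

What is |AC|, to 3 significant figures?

38.6

∠RTK = 107.9° gives TK at -57.1° from the x-axis; with |TK| = 20.8, K = (25.5, 20.8). ∠TKC = 136.9° gives KC at -100° from the x-axis; with |KC| = 8.7, C = (24.0, 12.3). Then |AC| = |C − A| = 38.6.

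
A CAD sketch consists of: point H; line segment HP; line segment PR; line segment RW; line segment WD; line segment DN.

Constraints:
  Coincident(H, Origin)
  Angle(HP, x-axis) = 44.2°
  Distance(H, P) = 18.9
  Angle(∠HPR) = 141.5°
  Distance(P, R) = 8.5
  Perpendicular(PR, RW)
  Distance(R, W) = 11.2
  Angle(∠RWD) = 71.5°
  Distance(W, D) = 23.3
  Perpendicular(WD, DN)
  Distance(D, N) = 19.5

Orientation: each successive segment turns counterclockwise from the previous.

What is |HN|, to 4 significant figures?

27.46

H is at the origin; HP runs at 44.2° with length 18.9, so P = (13.55, 13.18). ∠HPR = 141.5° gives PR at 82.70° from the x-axis; with |PR| = 8.5, R = (14.63, 21.61). PR is perpendicular to RW, so RW runs at 172.7°; with |RW| = 11.2, W = (3.520, 23.03). ∠RWD = 71.5° gives WD at -78.80° from the x-axis; with |WD| = 23.3, D = (8.046, 0.1744). WD is perpendicular to DN, so DN runs at 11.20°; with |DN| = 19.5, N = (27.17, 3.962). Then |HN| = |N − H| = 27.46.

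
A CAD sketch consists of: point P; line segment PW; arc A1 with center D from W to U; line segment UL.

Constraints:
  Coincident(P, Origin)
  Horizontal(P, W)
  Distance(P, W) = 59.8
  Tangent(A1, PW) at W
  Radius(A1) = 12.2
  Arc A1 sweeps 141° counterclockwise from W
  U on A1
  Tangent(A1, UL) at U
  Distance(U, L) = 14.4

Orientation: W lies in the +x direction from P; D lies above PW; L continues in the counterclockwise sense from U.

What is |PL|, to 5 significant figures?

64.135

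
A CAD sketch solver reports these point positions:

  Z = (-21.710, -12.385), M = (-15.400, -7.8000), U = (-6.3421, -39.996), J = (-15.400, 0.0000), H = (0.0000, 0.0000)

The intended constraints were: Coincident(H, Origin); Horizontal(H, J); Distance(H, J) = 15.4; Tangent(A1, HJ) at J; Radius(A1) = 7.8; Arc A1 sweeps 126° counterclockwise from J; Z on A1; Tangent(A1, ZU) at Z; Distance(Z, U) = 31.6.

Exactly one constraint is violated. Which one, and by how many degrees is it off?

Tangent(A1, ZU) at Z — off by 6.90°.

H = (0.00, 0.00) ✓; H.y = 0.00, J.y = 0.00 ✓; |HJ| = 15.40 ✓; ∠(MJ, JH) = 90.00° ✓; |MJ| = 7.800 ✓; bearing(M→Z) − bearing(M→J) = 126.0° ✓; |MZ| = 7.800 ✓; ∠(MZ, ZU) = 96.90° ✗; |ZU| = 31.60 ✓.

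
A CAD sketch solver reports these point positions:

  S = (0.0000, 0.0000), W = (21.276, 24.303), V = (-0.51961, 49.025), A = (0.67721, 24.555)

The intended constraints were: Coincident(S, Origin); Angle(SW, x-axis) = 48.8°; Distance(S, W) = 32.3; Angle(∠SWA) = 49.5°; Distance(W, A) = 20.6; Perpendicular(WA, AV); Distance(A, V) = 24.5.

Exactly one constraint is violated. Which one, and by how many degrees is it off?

Perpendicular(WA, AV) — off by 3.50°.

S = (0.00, 0.00) ✓; SW at 48.80° ✓; |SW| = 32.30 ✓; ∠SWA = 49.50° ✓; |WA| = 20.60 ✓; ∠(WA, AV) = 86.50° ✗; |AV| = 24.50 ✓.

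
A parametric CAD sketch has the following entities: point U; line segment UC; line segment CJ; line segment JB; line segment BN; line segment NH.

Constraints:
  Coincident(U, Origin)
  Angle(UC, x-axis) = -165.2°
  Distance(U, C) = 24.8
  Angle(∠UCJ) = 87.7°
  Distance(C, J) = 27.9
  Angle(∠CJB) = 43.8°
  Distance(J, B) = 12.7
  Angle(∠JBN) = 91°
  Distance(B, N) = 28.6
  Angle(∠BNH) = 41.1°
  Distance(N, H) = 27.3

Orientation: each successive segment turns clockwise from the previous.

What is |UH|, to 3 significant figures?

42.4

U is at the origin; UC runs at -165.2° with length 24.8, so C = (-24.0, -6.34). ∠UCJ = 87.7° gives CJ at 102° from the x-axis; with |CJ| = 27.9, J = (-30.0, 20.9). ∠CJB = 43.8° gives JB at -33.7° from the x-axis; with |JB| = 12.7, B = (-19.5, 13.9). ∠JBN = 91.0° gives BN at -123° from the x-axis; with |BN| = 28.6, N = (-34.9, -10.2). ∠BNH = 41.1° gives NH at 98.4° from the x-axis; with |NH| = 27.3, H = (-38.9, 16.8). Then |UH| = |H − U| = 42.4.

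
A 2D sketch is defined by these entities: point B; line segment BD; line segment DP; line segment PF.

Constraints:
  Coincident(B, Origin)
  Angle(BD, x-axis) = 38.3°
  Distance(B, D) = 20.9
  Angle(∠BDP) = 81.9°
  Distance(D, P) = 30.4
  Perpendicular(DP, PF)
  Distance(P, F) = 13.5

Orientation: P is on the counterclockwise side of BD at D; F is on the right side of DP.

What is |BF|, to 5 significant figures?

43.850

∠BDP = 81.9°, so DP runs at 38.3° + (180° − 81.9°) = 136.40° from the x-axis; with |DP| = 30.4, P = D + 30.4·(cos 136.40°, sin 136.40°) = (-5.6130, 33.918). DP ⟂ PF; with |PF| = 13.5 on the right of DP, F = P + 13.5·(0.68962, 0.72417) = (3.6969, 43.694). Then |BF| = |F − B| = 43.850.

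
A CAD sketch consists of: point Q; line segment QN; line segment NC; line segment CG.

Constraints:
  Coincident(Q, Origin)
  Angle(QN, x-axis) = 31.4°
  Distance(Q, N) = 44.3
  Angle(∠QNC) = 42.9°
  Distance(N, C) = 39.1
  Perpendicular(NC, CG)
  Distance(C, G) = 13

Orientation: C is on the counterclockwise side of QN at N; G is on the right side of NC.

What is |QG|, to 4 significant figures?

43.67

Q is at the origin; QN runs at 31.4° with length 44.3, so N = 44.3·(cos 31.4°, sin 31.4°) = (37.81, 23.08). ∠QNC = 42.9°, so NC runs at 31.4° + (180° − 42.9°) = 168.5° from the x-axis; with |NC| = 39.1, C = N + 39.1·(cos 168.5°, sin 168.5°) = (-0.5028, 30.88). NC is perpendicular to CG; with |CG| = 13.0 on the right of NC, G = C + 13.0·(0.1994, 0.9799) = (2.089, 43.62). Then |QG| = |G − Q| = 43.67.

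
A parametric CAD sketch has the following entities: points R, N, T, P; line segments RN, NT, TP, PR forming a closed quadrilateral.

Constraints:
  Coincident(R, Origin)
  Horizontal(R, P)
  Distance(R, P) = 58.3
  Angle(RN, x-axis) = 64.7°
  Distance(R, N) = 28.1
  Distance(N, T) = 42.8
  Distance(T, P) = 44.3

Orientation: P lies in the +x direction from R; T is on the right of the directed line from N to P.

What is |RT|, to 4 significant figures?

24.37

Checks: |NT| = 42.80 ✓; |TP| = 44.30 ✓.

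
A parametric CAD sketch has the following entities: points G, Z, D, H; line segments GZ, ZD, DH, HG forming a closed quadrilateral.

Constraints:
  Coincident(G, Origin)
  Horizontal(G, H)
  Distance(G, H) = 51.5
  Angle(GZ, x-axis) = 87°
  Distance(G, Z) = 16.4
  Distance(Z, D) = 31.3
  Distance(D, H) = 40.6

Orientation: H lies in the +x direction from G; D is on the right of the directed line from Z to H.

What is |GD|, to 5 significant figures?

17.963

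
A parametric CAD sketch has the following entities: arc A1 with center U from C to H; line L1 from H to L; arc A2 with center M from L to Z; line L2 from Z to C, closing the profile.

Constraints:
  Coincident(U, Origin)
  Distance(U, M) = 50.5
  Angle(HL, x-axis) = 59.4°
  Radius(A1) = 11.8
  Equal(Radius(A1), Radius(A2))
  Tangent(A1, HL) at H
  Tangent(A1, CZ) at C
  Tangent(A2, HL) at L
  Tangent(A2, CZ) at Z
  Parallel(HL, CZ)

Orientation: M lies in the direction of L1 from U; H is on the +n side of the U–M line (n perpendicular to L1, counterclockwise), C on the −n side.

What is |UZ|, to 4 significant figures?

51.86

The slot axis is L1's direction at 59.4°, so u = (cos 59.4°, sin 59.4°) = (0.5090, 0.8607) and n = (−sin 59.4°, cos 59.4°) = (-0.8607, 0.5090). U is at the origin and M lies 50.5 along u from U, so M = 50.5·u = (25.71, 43.47). Tangency of A1 to both parallel lines with radius 11.8 puts H and C at U ± 11.8·n: H = (-10.16, 6.007), C = (10.16, -6.007). Equal radii place L and Z the same way about M: L = M + 11.8·n = (15.55, 49.47), Z = M − 11.8·n = (35.86, 37.46). Then |UZ| = |Z − U| = 51.86.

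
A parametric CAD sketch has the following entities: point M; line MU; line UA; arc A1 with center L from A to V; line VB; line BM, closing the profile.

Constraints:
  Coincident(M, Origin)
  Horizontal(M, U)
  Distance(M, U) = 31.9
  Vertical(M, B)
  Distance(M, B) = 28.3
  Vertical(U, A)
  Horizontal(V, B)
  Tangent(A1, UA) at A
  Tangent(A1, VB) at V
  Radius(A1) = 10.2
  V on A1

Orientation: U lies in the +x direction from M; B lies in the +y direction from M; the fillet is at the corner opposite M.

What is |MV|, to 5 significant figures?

35.662

The virtual corner opposite M is at (31.900, 28.300). The tangent condition forces LA to be normal to UA and the tangent condition forces LV to be normal to VB, with radius 10.2, so the center L sits 10.2 in from both sides at L = (21.700, 18.100). That places the tangent points at A = (31.900, 18.100) on UA and V = (21.700, 28.300) on VB. Then |MV| = |V − M| = 35.662.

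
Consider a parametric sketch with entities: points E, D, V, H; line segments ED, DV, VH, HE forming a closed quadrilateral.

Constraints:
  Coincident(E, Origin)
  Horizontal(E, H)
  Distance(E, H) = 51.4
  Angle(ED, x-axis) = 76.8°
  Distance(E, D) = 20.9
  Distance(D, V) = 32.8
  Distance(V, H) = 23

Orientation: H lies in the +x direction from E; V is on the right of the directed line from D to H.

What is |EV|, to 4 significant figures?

28.61

Checks: |DV| = 32.80 ✓; |VH| = 23.00 ✓.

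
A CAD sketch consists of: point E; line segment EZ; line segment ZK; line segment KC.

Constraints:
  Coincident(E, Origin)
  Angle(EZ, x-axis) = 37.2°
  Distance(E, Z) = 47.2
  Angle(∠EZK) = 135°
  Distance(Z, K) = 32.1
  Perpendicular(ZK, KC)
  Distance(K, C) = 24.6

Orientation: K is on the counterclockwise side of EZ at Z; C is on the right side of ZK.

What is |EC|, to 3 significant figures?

87.5

∠EZK = 135.0°, so ZK runs at 37.2° + (180° − 135.0°) = 82.2° from the x-axis; with |ZK| = 32.1, K = Z + 32.1·(cos 82.2°, sin 82.2°) = (42.0, 60.3). ZK is perpendicular to KC; with |KC| = 24.6 on the right of ZK, C = K + 24.6·(0.991, -0.136) = (66.3, 57.0). Then |EC| = |C − E| = 87.5.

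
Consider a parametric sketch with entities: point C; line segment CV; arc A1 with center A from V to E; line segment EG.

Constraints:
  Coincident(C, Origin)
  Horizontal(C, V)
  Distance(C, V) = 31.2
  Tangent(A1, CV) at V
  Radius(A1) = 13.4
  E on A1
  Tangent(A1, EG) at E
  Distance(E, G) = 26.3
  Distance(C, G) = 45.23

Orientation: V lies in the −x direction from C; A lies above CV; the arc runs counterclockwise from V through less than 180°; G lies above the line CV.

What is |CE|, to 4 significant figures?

22.94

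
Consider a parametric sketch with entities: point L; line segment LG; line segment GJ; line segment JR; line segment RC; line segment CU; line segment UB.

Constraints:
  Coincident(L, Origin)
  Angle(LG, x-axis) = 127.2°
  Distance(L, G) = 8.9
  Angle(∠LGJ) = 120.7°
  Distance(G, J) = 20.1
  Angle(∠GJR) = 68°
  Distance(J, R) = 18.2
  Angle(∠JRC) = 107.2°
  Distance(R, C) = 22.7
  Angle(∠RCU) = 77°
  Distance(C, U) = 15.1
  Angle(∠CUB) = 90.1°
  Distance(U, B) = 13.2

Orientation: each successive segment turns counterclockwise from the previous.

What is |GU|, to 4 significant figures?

4.760

∠JRC = 107.2° gives RC at 11.30° from the x-axis; with |RC| = 22.7, C = (5.593, -6.733). ∠RCU = 77.0° gives CU at 114.3° from the x-axis; with |CU| = 15.1, U = (-0.6214, 7.029). Then |GU| = |U − G| = 4.760.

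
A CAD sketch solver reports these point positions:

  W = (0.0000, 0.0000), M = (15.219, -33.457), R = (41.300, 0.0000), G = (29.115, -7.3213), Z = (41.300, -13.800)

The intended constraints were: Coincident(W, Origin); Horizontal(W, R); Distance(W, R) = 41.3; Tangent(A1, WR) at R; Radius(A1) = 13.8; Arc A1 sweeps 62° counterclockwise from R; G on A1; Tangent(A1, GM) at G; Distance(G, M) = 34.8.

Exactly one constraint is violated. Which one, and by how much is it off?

Distance(G, M) = 34.8 — off by 5.20.

W = (0.00, 0.00) ✓; W.y = 0.00, R.y = 0.00 ✓; |WR| = 41.30 ✓; ∠(ZR, RW) = 90.00° ✓; |ZR| = 13.80 ✓; bearing(Z→G) − bearing(Z→R) = 62.00° ✓; |ZG| = 13.80 ✓; ∠(ZG, GM) = 90.00° ✓; |GM| = 29.60 ✗.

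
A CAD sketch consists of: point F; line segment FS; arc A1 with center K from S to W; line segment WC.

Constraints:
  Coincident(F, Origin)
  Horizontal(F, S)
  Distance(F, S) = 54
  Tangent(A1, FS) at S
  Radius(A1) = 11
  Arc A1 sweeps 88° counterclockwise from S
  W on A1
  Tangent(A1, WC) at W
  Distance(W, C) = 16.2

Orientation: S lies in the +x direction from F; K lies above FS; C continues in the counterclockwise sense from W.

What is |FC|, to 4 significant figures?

70.83

F is at the origin; FS is horizontal with |FS| = 54.0 and S on the +x side, so S = (54.00, 0.000). The tangent condition forces KS to be normal to FS, so K = S + (0, 11) = (54.00, 11.00). On A1, S sits at bearing -90° from K; an 88° counterclockwise sweep puts W at bearing -2°, so W = K + 11.0·(cos -2°, sin -2°) = (64.99, 10.62). Tangency of A1 to WC means the radius KW is perpendicular to WC, so WC runs along (−sin -2°, cos -2°); with |WC| = 16.2, C = (65.56, 26.81). Then |FC| = |C − F| = 70.83.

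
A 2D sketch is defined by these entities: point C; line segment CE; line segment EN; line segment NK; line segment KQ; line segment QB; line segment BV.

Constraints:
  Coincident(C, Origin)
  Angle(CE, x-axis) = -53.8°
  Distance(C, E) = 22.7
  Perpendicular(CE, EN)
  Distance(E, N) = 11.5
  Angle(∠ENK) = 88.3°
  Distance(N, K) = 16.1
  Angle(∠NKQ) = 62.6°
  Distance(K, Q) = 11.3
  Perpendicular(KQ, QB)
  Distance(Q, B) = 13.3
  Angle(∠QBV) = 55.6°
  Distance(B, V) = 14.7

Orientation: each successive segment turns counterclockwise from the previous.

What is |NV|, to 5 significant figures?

12.423

C is at the origin; CE runs at -53.8° with length 22.7, so E = (13.407, -18.318). CE ⟂ EN, so EN runs at 36.200°; with |EN| = 11.5, N = (22.687, -11.526). ∠ENK = 88.3° gives NK at 127.90° from the x-axis; with |NK| = 16.1, K = (12.797, 1.1782). ∠NKQ = 62.6° gives KQ at -114.70° from the x-axis; with |KQ| = 11.3, Q = (8.0749, -9.0879). KQ is perpendicular to QB, so QB runs at -24.700°; with |QB| = 13.3, B = (20.158, -14.646). ∠QBV = 55.6° gives BV at 99.700° from the x-axis; with |BV| = 14.7, V = (17.681, -0.15571). Then |NV| = |V − N| = 12.423.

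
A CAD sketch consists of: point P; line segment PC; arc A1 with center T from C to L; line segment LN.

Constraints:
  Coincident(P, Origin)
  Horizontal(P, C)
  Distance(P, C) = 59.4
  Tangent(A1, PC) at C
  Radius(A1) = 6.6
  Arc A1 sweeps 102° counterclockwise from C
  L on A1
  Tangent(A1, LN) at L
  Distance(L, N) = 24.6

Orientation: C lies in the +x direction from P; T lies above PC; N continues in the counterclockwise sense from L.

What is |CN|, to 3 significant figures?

32.1

P is at the origin; P and C share the same y with |PC| = 59.4 and C on the +x side, so C = (59.4, 0.00). A1 meets PC tangentially, so TC is at right angles to PC, so T = C + (0, 6.6) = (59.4, 6.60). On A1, C sits at bearing -90° from T; a 102° counterclockwise sweep puts L at bearing 12°, so L = T + 6.6·(cos 12°, sin 12°) = (65.9, 7.97). Tangency of A1 to LN means the radius TL is perpendicular to LN, so LN runs along (−sin 12°, cos 12°); with |LN| = 24.6, N = (60.7, 32.0). Then |CN| = |N − C| = 32.1.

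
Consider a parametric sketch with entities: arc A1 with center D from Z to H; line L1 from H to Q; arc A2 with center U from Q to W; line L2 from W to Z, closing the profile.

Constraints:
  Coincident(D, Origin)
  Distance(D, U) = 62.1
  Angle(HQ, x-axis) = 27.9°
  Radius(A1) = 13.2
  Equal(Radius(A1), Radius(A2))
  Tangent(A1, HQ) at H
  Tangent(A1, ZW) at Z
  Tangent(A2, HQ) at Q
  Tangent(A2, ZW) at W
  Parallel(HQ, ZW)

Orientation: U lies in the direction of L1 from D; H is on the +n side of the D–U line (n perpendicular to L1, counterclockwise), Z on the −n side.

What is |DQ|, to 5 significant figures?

63.487

The slot axis is L1's direction at 27.9°, so u = (cos 27.9°, sin 27.9°) = (0.88377, 0.46793) and n = (−sin 27.9°, cos 27.9°) = (-0.46793, 0.88377). D is at the origin and U lies 62.1 along u from D, so U = 62.1·u = (54.882, 29.058). Tangency of A1 to both parallel lines with radius 13.2 puts H and Z at D ± 13.2·n: H = (-6.1767, 11.666), Z = (6.1767, -11.666). Equal radii place Q and W the same way about U: Q = U + 13.2·n = (48.705, 40.724), W = U − 13.2·n = (61.059, 17.393). Then |DQ| = |Q − D| = 63.487.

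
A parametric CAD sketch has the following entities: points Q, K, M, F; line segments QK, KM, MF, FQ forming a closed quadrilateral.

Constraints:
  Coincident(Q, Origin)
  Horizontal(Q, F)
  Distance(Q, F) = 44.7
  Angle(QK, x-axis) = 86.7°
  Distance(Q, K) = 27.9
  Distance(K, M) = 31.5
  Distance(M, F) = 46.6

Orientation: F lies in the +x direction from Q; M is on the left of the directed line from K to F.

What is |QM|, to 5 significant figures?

52.402

Checks: |KM| = 31.50 ✓; |MF| = 46.60 ✓.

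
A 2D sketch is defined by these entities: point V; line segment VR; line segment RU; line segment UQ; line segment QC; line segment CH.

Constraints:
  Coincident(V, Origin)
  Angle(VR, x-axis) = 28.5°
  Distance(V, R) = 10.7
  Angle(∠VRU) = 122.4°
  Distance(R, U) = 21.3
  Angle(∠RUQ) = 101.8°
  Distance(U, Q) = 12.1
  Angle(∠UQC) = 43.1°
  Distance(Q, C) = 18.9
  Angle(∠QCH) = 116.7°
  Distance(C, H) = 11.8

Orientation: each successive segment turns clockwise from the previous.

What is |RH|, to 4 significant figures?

14.67

V is at the origin; VR runs at 28.5° with length 10.7, so R = (9.403, 5.106). ∠VRU = 122.4° gives RU at -29.10° from the x-axis; with |RU| = 21.3, U = (28.01, -5.253). ∠RUQ = 101.8° gives UQ at -107.3° from the x-axis; with |UQ| = 12.1, Q = (24.42, -16.81). ∠UQC = 43.1° gives QC at 115.8° from the x-axis; with |QC| = 18.9, C = (16.19, 0.2101). ∠QCH = 116.7° gives CH at 52.50° from the x-axis; with |CH| = 11.8, H = (23.37, 9.572). Then |RH| = |H − R| = 14.67.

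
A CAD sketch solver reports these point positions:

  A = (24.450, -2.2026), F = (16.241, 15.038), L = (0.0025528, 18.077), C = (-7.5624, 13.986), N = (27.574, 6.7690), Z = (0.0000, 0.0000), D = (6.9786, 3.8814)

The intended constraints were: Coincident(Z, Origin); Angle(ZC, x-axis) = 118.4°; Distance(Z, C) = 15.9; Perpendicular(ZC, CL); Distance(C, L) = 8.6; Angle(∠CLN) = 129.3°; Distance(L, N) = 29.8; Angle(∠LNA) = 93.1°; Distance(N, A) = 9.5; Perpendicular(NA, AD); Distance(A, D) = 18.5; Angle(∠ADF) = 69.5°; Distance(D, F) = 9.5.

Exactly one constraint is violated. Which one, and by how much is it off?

Distance(D, F) = 9.5 — off by 5.00.

Z = (0.00, 0.00) ✓; ZC at 118.4° ✓; |ZC| = 15.90 ✓; ∠(ZC, CL) = 90.00° ✓; |CL| = 8.600 ✓; ∠CLN = 129.3° ✓; |LN| = 29.80 ✓; ∠LNA = 93.10° ✓; |NA| = 9.500 ✓; ∠(NA, AD) = 90.00° ✓; |AD| = 18.50 ✓; ∠ADF = 69.50° ✓; |DF| = 14.50 ✗.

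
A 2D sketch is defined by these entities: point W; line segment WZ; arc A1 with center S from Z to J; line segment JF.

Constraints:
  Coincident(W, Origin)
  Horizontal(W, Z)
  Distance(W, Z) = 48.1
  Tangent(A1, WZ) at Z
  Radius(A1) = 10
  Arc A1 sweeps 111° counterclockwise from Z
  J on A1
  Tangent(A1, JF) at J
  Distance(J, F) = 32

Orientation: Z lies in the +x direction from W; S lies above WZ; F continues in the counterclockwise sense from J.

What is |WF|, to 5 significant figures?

63.259

W is at the origin; W and Z share the same y with |WZ| = 48.1 and Z on the +x side, so Z = (48.100, 0.0000). A1 meets WZ tangentially, so SZ is at right angles to WZ, so S = Z + (0, 10) = (48.100, 10.000). On A1, Z sits at bearing -90° from S; a 111° counterclockwise sweep puts J at bearing 21°, so J = S + 10.0·(cos 21°, sin 21°) = (57.436, 13.584). Since A1 is tangent to JF there, SJ ⟂ JF, so JF runs along (−sin 21°, cos 21°); with |JF| = 32.0, F = (45.968, 43.458). Then |WF| = |F − W| = 63.259.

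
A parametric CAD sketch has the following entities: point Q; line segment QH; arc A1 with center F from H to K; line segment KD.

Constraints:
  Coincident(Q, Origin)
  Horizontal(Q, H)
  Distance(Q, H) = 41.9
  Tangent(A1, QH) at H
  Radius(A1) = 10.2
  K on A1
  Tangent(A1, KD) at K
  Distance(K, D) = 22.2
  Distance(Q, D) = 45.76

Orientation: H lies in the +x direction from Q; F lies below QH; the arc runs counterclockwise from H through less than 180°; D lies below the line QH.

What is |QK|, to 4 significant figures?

33.36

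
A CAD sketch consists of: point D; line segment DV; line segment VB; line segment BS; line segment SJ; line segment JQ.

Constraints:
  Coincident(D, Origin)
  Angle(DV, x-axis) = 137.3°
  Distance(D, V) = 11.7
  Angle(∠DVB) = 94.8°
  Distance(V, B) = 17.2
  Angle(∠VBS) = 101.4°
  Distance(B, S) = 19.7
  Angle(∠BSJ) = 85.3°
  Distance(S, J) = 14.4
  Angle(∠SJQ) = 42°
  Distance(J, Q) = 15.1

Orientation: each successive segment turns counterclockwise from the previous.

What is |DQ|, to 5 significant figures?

17.851

D is at the origin; DV runs at 137.3° with length 11.7, so V = (-8.5985, 7.9345). ∠DVB = 94.8° gives VB at -137.50° from the x-axis; with |VB| = 17.2, B = (-21.280, -3.6857). ∠VBS = 101.4° gives BS at -58.900° from the x-axis; with |BS| = 19.7, S = (-11.104, -20.554). ∠BSJ = 85.3° gives SJ at 35.800° from the x-axis; with |SJ| = 14.4, J = (0.57535, -12.131). ∠SJQ = 42.0° gives JQ at 173.80° from the x-axis; with |JQ| = 15.1, Q = (-14.436, -10.500). Then |DQ| = |Q − D| = 17.851.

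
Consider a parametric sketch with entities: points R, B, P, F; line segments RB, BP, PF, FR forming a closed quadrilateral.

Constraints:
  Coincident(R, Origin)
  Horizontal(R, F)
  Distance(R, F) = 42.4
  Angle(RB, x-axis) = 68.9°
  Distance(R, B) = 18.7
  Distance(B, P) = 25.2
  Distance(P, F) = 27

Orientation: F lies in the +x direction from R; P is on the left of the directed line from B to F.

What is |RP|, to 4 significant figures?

39.43

R is at the origin; R and F share the same y with |RF| = 42.4 and F in +x, so F = (42.4, 0). RB runs at 68.9° with |RB| = 18.7, so B = (6.732, 17.45). P is determined by |BP| = 25.2 and |PF| = 27.0 together: it lies at the intersection of circle(B, 25.2) and circle(F, 27.0). With |BF| = 39.71, the foot of the radical line on BF is 18.67 from B and the perpendicular offset is √(25.2² − 18.67²) = 16.93. Taking the left-of-BF solution: P = (30.94, 24.45).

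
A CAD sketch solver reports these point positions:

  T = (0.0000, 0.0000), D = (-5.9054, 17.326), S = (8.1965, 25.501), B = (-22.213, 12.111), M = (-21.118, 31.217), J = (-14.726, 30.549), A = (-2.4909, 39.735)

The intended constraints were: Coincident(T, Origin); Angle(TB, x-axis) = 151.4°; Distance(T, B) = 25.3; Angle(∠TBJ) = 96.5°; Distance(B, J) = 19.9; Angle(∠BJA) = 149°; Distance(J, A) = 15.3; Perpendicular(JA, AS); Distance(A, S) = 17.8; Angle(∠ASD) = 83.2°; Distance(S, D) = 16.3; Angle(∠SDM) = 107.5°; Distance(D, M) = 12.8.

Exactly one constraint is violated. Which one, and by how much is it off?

Distance(D, M) = 12.8 — off by 7.80.

T = (0.00, 0.00) ✓; TB at 151.4° ✓; |TB| = 25.30 ✓; ∠TBJ = 96.50° ✓; |BJ| = 19.90 ✓; ∠BJA = 149.0° ✓; |JA| = 15.30 ✓; ∠(JA, AS) = 90.00° ✓; |AS| = 17.80 ✓; ∠ASD = 83.20° ✓; |SD| = 16.30 ✓; ∠SDM = 107.5° ✓; |DM| = 20.60 ✗.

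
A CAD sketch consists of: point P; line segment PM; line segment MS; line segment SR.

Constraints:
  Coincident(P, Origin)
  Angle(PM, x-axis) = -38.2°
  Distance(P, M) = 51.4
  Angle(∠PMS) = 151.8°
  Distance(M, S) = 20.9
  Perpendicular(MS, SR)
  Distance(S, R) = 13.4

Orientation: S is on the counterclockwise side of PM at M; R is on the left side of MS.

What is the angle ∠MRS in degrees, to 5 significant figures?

57.334°

∠PMS = 151.8°, so MS runs at -38.2° + (180° − 151.8°) = -10.000° from the x-axis; with |MS| = 20.9, S = M + 20.9·(cos -10.000°, sin -10.000°) = (60.976, -35.415). MS ⟂ SR; with |SR| = 13.4 on the left of MS, R = S + 13.4·(0.17365, 0.98481) = (63.302, -22.219). Then cos ∠MRS = RM·RS / (|RM||RS|), giving 57.334°.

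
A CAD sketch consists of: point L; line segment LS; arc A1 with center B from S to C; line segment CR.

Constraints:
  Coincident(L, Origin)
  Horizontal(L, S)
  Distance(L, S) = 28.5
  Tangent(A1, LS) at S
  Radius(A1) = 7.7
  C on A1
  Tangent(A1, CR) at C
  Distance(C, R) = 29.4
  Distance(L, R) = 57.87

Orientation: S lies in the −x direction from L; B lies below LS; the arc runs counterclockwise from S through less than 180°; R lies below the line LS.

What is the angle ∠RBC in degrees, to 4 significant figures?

75.32°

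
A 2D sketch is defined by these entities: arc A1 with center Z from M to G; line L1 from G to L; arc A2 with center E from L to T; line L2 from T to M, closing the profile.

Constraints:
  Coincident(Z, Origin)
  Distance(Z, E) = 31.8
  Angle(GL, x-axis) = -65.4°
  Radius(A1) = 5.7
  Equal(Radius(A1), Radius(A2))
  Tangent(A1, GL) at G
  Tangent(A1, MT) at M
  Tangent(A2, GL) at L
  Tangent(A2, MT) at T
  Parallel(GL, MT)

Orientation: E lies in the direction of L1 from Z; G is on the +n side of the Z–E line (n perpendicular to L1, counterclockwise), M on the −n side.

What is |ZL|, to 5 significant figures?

32.307

The slot axis is L1's direction at -65.4°, so u = (cos -65.4°, sin -65.4°) = (0.41628, -0.90924) and n = (−sin -65.4°, cos -65.4°) = (0.90924, 0.41628). Z is at the origin and E lies 31.8 along u from Z, so E = 31.8·u = (13.238, -28.914). Tangency of A1 to both parallel lines with radius 5.7 puts G and M at Z ± 5.7·n: G = (5.1826, 2.3728), M = (-5.1826, -2.3728). Equal radii place L and T the same way about E: L = E + 5.7·n = (18.420, -26.541), T = E − 5.7·n = (8.0551, -31.287). Then |ZL| = |L − Z| = 32.307.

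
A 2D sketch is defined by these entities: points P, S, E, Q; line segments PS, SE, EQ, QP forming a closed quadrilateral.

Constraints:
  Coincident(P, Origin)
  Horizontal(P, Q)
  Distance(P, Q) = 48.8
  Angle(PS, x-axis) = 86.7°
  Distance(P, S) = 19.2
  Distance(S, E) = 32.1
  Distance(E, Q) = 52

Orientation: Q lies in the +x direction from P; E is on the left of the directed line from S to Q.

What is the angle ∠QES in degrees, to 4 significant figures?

70.90°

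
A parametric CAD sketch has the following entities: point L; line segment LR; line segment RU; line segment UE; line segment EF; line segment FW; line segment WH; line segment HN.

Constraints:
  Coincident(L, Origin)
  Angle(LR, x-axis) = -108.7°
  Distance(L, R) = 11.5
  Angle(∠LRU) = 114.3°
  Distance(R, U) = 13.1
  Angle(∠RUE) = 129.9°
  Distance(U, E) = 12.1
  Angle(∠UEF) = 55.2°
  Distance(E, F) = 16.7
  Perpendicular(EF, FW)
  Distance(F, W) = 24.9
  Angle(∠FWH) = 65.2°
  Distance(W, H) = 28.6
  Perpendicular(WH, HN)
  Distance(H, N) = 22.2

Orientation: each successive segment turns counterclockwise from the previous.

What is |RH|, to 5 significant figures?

29.272

L is at the origin; LR runs at -108.7° with length 11.5, so R = (-3.6870, -10.893). ∠LRU = 114.3° gives RU at -43.000° from the x-axis; with |RU| = 13.1, U = (5.8937, -19.827). ∠RUE = 129.9° gives UE at 7.1000° from the x-axis; with |UE| = 12.1, E = (17.901, -18.332). ∠UEF = 55.2° gives EF at 131.90° from the x-axis; with |EF| = 16.7, F = (6.7481, -5.9015). The perpendicularity gives FW at right angles to EF, so FW runs at -138.10°; with |FW| = 24.9, W = (-11.785, -22.531). ∠FWH = 65.2° gives WH at -23.300° from the x-axis; with |WH| = 28.6, H = (14.482, -33.843). Then |RH| = |H − R| = 29.272.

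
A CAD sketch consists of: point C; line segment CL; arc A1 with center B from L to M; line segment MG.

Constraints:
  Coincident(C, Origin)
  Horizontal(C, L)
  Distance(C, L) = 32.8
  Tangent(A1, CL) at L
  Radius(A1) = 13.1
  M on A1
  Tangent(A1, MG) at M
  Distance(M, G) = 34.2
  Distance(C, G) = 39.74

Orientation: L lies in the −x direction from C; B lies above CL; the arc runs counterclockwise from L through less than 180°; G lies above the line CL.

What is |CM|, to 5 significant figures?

22.232

C is at the origin; C and L share the same y with |CL| = 32.8 and L on the −x side, so L = (-32.800, 0.0000). Tangency of A1 to CL means the radius BL is perpendicular to CL, so B = L + (0, 13.1) = (-32.800, 13.100). Since BM ⟂ MG (tangency), |BG| = √(13.1² + 34.2²) = 36.623 regardless of where M sits on A1. So G lies on both circle(C, 39.74) and circle(B, 36.623); the above-CL intersection is G = (-7.0223, 39.115). M is the foot of the tangent from G: M = (-20.812, 7.8180).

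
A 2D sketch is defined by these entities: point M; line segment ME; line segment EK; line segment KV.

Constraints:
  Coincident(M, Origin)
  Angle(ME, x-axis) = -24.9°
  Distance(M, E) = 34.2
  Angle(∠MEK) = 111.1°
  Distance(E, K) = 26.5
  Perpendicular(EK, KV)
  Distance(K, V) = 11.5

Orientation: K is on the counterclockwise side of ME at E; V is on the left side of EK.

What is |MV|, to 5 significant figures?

43.850

∠MEK = 111.1°, so EK runs at -24.9° + (180° − 111.1°) = 44.000° from the x-axis; with |EK| = 26.5, K = E + 26.5·(cos 44.000°, sin 44.000°) = (50.083, 4.0090). EK is perpendicular to KV; with |KV| = 11.5 on the left of EK, V = K + 11.5·(-0.69466, 0.71934) = (42.095, 12.281). Then |MV| = |V − M| = 43.850.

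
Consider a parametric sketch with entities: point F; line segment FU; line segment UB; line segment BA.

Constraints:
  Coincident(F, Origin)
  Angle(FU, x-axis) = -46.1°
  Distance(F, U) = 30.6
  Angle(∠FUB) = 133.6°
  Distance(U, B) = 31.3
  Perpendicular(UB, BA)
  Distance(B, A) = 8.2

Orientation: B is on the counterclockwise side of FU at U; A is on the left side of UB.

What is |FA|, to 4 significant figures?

54.23

F is at the origin; FU runs at -46.1° with length 30.6, so U = 30.6·(cos -46.1°, sin -46.1°) = (21.22, -22.05). ∠FUB = 133.6°, so UB runs at -46.1° + (180° − 133.6°) = 0.3000° from the x-axis; with |UB| = 31.3, B = U + 31.3·(cos 0.3000°, sin 0.3000°) = (52.52, -21.88). UB ⟂ BA; with |BA| = 8.2 on the left of UB, A = B + 8.2·(-0.005236, 1.000) = (52.47, -13.69). Then |FA| = |A − F| = 54.23.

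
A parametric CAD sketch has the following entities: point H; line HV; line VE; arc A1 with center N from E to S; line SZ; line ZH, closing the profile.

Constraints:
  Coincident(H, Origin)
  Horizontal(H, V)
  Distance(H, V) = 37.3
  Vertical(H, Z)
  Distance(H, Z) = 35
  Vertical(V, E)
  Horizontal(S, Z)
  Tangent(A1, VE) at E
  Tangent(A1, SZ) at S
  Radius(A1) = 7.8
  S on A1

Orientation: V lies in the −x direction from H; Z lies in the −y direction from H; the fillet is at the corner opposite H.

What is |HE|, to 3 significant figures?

46.2

The virtual corner opposite H is at (-37.3, -35.0). Since A1 is tangent to VE there, NE ⟂ VE and since A1 is tangent to SZ there, NS ⟂ SZ, with radius 7.8, so the center N sits 7.8 in from both sides at N = (-29.5, -27.2). That places the tangent points at E = (-37.3, -27.2) on VE and S = (-29.5, -35.0) on SZ. Then |HE| = |E − H| = 46.2.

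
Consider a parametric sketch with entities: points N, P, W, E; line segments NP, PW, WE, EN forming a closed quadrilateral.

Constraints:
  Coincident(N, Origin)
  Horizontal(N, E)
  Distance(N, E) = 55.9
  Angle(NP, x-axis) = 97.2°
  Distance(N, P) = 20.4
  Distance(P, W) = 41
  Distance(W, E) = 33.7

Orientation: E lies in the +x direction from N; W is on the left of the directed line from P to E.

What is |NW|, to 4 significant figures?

47.10

Checks: |PW| = 41.00 ✓; |WE| = 33.70 ✓.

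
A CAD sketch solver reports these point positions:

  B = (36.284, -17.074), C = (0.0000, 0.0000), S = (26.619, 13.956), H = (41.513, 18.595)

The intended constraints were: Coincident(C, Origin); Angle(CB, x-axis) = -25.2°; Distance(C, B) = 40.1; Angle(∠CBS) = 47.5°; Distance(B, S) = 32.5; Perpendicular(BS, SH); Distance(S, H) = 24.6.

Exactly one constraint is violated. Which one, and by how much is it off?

Distance(S, H) = 24.6 — off by 9.00.

C = (0.00, 0.00) ✓; CB at -25.20° ✓; |CB| = 40.10 ✓; ∠CBS = 47.50° ✓; |BS| = 32.50 ✓; ∠(BS, SH) = 90.00° ✓; |SH| = 15.60 ✗.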